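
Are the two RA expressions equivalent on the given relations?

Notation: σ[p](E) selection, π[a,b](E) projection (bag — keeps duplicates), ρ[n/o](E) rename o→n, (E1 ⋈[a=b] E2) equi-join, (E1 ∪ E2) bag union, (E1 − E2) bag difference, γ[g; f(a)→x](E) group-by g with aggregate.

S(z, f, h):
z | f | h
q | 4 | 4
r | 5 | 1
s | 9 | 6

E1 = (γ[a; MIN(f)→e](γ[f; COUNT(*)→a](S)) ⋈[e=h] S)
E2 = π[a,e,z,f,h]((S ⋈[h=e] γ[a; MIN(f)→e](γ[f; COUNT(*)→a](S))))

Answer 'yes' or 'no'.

E1 stepwise |·|:
  S → 3
  γ[f; COUNT(*)→a](S) → 3
  γ[a; MIN(f)→e](γ[f; COUNT(*)→a](S)) → 1
  S → 3
  (γ[a; MIN(f)→e](γ[f; COUNT(*)→a](S)) ⋈[e=h] S) → 1
E2 stepwise |·|:
  S → 3
  S → 3
  γ[f; COUNT(*)→a](S) → 3
  γ[a; MIN(f)→e](γ[f; COUNT(*)→a](S)) → 1
  (S ⋈[h=e] γ[a; MIN(f)→e](γ[f; COUNT(*)→a](S))) → 1
  π[a,e,z,f,h]((S ⋈[h=e] γ[a; MIN(f)→e](γ[f; COUNT(*)→a](S)))) → 1

E1 and E2 produce the same multiset:
a | e | z | f | h
1 | 4 | q | 4 | 4

yes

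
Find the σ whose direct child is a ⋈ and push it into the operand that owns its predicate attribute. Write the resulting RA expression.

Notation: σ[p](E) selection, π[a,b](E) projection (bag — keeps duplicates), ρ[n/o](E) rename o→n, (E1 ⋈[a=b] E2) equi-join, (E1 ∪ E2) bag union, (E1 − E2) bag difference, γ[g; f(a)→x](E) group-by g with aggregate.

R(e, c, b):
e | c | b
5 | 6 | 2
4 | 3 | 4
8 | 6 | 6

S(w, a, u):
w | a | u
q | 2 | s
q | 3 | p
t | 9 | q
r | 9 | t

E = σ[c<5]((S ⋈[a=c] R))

σ filters on c, owned by the right side.
E' = (S ⋈[a=c] σ[c<5](R))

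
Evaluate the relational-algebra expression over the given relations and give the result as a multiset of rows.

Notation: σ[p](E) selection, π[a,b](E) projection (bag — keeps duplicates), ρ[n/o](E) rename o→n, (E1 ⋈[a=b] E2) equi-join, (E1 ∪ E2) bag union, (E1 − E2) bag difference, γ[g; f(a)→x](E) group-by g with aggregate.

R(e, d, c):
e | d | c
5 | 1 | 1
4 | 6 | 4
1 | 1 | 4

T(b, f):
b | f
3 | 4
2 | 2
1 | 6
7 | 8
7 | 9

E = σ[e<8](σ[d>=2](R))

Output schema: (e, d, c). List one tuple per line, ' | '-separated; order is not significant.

Stepwise |·|:
  R → 3
  σ[d>=2](R) → 1
  σ[e<8](σ[d>=2](R)) → 1

== RESULT ==
e | d | c
4 | 6 | 4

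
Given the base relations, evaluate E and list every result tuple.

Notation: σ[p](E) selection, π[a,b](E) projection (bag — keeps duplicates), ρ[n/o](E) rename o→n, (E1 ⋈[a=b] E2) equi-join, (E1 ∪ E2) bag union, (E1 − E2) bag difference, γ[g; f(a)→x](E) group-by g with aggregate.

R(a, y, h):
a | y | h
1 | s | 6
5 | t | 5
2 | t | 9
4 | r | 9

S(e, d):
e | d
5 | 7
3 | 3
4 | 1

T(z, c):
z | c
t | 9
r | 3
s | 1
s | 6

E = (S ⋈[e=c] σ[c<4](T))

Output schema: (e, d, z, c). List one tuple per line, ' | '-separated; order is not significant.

Subexpression sizes:
  S → 3
  T → 4
  σ[c<4](T) → 2
  (S ⋈[e=c] σ[c<4](T)) → 1

== RESULT ==
e | d | z | c
3 | 3 | r | 3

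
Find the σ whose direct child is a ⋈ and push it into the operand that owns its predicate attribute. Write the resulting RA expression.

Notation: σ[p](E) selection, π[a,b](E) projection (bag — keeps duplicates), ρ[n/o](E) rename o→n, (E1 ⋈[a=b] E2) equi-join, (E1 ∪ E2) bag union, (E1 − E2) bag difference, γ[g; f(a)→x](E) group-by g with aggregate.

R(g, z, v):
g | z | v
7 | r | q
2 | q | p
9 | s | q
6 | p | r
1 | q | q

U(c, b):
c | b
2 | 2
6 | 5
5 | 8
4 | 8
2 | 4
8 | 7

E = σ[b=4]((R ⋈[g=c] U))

σ filters on b, owned by the right side.
E' = (R ⋈[g=c] σ[b=4](U))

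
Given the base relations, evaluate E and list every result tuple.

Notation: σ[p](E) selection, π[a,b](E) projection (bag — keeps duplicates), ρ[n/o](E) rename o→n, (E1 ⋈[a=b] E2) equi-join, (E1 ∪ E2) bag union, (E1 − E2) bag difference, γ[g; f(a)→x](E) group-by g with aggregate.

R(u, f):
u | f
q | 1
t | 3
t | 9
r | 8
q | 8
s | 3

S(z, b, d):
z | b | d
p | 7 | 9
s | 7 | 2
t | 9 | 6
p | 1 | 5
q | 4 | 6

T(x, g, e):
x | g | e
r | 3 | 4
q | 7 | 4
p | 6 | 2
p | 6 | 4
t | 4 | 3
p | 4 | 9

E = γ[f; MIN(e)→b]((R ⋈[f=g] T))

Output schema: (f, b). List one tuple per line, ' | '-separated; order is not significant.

Subexpression sizes:
  R → 6
  T → 6
  (R ⋈[f=g] T) → 2
  γ[f; MIN(e)→b]((R ⋈[f=g] T)) → 1

== RESULT ==
f | b
3 | 4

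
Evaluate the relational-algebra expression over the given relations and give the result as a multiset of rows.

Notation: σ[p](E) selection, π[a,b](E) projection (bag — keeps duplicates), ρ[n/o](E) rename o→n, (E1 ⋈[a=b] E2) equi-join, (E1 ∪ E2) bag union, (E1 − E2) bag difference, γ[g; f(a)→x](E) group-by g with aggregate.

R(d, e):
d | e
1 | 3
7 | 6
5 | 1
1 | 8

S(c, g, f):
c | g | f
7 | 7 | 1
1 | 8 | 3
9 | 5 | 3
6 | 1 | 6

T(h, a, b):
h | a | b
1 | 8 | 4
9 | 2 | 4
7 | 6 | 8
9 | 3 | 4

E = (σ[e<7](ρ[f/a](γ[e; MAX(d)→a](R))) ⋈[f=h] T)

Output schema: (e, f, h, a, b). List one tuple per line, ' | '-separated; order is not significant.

Row counts bottom-up:
  R → 4
  γ[e; MAX(d)→a](R) → 4
  ρ[f/a](γ[e; MAX(d)→a](R)) → 4
  σ[e<7](ρ[f/a](γ[e; MAX(d)→a](R))) → 3
  T → 4
  (σ[e<7](ρ[f/a](γ[e; MAX(d)→a](R))) ⋈[f=h] T) → 2

== RESULT ==
e | f | h | a | b
3 | 1 | 1 | 8 | 4
6 | 7 | 7 | 6 | 8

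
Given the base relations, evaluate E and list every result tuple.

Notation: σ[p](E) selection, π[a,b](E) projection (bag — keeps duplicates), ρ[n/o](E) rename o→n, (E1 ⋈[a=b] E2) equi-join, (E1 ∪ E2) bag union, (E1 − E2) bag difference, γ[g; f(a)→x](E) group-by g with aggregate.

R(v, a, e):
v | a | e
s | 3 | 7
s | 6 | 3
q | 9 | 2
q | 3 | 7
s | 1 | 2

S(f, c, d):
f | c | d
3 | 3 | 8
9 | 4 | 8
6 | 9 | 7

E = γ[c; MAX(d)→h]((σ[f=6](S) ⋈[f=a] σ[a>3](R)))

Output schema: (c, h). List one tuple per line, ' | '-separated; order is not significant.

Stepwise |·|:
  S → 3
  σ[f=6](S) → 1
  R → 5
  σ[a>3](R) → 2
  (σ[f=6](S) ⋈[f=a] σ[a>3](R)) → 1
  γ[c; MAX(d)→h]((σ[f=6](S) ⋈[f=a] σ[a>3](R))) → 1

== RESULT ==
c | h
9 | 7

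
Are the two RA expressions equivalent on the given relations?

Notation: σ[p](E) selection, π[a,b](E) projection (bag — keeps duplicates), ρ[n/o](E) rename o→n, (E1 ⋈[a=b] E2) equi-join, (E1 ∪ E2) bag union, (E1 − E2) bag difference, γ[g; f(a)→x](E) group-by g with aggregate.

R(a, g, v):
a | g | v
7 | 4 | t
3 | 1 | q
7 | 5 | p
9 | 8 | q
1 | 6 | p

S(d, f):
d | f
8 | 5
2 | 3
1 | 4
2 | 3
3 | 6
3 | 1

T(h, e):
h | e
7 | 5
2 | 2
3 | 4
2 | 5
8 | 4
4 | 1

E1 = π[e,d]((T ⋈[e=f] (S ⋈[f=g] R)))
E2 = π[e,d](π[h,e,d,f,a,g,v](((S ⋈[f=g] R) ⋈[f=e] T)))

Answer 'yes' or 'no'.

E1 row counts bottom-up:
  T → 6
  S → 6
  R → 5
  (S ⋈[f=g] R) → 4
  (T ⋈[e=f] (S ⋈[f=g] R)) → 5
  π[e,d]((T ⋈[e=f] (S ⋈[f=g] R))) → 5
E2 row counts bottom-up:
  S → 6
  R → 5
  (S ⋈[f=g] R) → 4
  T → 6
  ((S ⋈[f=g] R) ⋈[f=e] T) → 5
  π[h,e,d,f,a,g,v](((S ⋈[f=g] R) ⋈[f=e] T)) → 5
  π[e,d](π[h,e,d,f,a,g,v](((S ⋈[f=g] R) ⋈[f=e] T))) → 5

E1 and E2 produce the same multiset:
e | d
1 | 3
4 | 1
4 | 1
5 | 8
5 | 8

yes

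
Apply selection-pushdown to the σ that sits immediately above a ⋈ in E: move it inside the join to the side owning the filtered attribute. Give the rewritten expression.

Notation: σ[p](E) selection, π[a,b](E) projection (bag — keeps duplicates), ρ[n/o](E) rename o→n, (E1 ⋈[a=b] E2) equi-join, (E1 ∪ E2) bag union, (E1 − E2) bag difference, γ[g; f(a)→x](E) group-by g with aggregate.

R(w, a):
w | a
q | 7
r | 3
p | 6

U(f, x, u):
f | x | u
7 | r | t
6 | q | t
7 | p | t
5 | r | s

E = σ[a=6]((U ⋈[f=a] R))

σ filters on a, owned by the right side.
E' = (U ⋈[f=a] σ[a=6](R))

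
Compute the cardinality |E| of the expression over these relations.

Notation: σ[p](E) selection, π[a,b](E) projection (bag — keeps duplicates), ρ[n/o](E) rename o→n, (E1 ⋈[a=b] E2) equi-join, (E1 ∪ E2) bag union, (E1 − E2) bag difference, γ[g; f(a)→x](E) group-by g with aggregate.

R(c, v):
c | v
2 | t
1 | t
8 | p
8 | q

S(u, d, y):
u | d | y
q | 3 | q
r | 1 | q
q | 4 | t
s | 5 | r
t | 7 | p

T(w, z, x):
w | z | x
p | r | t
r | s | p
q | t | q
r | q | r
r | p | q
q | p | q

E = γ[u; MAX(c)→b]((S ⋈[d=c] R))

Row counts bottom-up:
  S → 5
  R → 4
  (S ⋈[d=c] R) → 1
  γ[u; MAX(c)→b]((S ⋈[d=c] R)) → 1

|E| = 1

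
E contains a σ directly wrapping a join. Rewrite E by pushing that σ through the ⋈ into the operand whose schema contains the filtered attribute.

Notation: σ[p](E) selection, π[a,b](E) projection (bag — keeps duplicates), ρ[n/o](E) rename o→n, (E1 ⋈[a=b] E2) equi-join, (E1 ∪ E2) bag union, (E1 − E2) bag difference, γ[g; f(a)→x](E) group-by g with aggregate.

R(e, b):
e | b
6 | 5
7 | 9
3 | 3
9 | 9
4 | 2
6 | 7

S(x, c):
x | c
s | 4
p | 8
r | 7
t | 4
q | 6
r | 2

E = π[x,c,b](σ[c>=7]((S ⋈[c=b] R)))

σ filters on c, owned by the left side.
E' = π[x,c,b]((σ[c>=7](S) ⋈[c=b] R))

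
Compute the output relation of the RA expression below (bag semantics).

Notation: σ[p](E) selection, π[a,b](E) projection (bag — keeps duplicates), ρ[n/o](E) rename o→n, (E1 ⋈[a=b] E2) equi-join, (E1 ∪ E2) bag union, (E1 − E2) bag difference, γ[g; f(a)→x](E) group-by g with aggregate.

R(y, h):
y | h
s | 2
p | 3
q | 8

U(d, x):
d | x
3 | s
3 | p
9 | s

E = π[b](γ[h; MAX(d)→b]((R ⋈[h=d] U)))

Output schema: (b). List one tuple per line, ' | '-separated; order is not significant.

Per-node cardinality:
  R → 3
  U → 3
  (R ⋈[h=d] U) → 2
  γ[h; MAX(d)→b]((R ⋈[h=d] U)) → 1
  π[b](γ[h; MAX(d)→b]((R ⋈[h=d] U))) → 1

== RESULT ==
b
3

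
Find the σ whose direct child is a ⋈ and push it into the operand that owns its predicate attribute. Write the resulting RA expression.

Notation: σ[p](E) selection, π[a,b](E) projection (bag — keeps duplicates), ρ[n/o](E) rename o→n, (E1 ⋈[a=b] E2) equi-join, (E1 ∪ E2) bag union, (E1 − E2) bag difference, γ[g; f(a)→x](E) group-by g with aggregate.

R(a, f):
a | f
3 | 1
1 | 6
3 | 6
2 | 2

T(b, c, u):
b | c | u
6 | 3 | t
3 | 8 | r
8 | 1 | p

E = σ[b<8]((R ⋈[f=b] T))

σ filters on b, owned by the right side.
E' = (R ⋈[f=b] σ[b<8](T))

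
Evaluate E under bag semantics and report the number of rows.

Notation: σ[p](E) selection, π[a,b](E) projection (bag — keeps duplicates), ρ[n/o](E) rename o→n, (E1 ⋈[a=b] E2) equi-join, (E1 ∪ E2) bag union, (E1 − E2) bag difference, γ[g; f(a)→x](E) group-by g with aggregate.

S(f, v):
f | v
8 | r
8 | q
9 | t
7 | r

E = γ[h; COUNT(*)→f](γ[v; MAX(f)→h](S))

Row counts bottom-up:
  S → 4
  γ[v; MAX(f)→h](S) → 3
  γ[h; COUNT(*)→f](γ[v; MAX(f)→h](S)) → 2

|E| = 2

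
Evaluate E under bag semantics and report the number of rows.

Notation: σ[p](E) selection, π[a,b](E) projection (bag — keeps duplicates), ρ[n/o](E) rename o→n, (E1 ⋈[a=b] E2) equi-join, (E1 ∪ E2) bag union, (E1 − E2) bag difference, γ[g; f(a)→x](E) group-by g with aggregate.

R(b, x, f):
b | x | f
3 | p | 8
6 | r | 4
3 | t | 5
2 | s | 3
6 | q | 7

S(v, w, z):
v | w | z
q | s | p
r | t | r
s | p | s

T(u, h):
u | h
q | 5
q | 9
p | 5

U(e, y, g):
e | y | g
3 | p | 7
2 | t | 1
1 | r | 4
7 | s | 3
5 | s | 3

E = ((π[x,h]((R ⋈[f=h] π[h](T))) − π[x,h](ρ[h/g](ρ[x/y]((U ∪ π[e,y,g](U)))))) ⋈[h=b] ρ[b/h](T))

Per-node cardinality:
  R → 5
  T → 3
  π[h](T) → 3
  (R ⋈[f=h] π[h](T)) → 2
  π[x,h]((R ⋈[f=h] π[h](T))) → 2
  U → 5
  U → 5
  π[e,y,g](U) → 5
  (U ∪ π[e,y,g](U)) → 10
  ρ[x/y]((U ∪ π[e,y,g](U))) → 10
  ρ[h/g](ρ[x/y]((U ∪ π[e,y,g](U)))) → 10
  π[x,h](ρ[h/g](ρ[x/y]((U ∪ π[e,y,g](U))))) → 10
  (π[x,h]((R ⋈[f=h] π[h](T))) − π[x,h](ρ[h/g](ρ[x/y]((U ∪ π[e,y,g](U)))))) → 2
  T → 3
  ρ[b/h](T) → 3
  ((π[x,h]((R ⋈[f=h] π[h](T))) − π[x,h](ρ[h/g](ρ[x/y]((U ∪ π[e,y,g](U)))))) ⋈[h=b] ρ[b/h](T)) → 4

|E| = 4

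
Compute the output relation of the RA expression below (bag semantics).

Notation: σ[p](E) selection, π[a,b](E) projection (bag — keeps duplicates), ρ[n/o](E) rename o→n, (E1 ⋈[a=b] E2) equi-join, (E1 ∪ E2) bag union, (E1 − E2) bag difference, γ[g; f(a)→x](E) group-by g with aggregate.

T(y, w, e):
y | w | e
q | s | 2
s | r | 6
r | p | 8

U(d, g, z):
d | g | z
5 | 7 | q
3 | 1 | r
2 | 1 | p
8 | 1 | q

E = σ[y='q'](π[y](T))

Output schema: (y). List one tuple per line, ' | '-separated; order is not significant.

Per-node cardinality:
  T → 3
  π[y](T) → 3
  σ[y='q'](π[y](T)) → 1

== RESULT ==
y
q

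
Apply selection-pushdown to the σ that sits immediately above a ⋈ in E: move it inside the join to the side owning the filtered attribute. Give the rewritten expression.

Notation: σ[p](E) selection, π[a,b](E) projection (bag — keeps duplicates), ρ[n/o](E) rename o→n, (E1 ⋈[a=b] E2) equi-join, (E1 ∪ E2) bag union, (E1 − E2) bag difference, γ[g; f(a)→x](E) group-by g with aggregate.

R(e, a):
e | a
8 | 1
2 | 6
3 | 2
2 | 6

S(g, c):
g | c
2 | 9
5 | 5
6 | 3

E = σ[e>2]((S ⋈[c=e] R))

σ filters on e, owned by the right side.
E' = (S ⋈[c=e] σ[e>2](R))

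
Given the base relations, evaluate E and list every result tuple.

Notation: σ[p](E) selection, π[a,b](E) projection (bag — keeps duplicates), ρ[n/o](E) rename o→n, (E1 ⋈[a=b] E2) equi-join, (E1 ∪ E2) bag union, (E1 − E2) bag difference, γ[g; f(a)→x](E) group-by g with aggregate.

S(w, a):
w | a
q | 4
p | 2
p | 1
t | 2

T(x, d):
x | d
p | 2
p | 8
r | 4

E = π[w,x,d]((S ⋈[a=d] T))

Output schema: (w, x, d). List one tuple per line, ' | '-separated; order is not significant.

Subexpression sizes:
  S → 4
  T → 3
  (S ⋈[a=d] T) → 3
  π[w,x,d]((S ⋈[a=d] T)) → 3

== RESULT ==
w | x | d
p | p | 2
q | r | 4
t | p | 2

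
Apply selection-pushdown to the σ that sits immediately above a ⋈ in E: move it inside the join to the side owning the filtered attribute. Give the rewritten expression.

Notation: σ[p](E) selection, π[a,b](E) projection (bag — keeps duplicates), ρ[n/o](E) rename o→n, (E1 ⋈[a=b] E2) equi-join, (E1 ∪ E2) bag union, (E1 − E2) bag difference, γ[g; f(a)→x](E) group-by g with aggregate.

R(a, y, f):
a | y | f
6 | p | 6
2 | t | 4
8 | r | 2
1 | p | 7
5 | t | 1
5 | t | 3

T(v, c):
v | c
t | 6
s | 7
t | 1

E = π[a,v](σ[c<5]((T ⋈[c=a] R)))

σ filters on c, owned by the left side.
E' = π[a,v]((σ[c<5](T) ⋈[c=a] R))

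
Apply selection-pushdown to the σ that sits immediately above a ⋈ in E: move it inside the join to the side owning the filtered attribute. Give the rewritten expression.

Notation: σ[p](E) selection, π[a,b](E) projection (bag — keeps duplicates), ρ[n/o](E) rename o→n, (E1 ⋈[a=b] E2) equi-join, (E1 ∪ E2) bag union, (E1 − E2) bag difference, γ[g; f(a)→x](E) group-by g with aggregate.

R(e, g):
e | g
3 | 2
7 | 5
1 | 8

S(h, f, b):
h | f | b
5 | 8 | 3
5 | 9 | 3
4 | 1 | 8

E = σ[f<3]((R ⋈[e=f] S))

σ filters on f, owned by the right side.
E' = (R ⋈[e=f] σ[f<3](S))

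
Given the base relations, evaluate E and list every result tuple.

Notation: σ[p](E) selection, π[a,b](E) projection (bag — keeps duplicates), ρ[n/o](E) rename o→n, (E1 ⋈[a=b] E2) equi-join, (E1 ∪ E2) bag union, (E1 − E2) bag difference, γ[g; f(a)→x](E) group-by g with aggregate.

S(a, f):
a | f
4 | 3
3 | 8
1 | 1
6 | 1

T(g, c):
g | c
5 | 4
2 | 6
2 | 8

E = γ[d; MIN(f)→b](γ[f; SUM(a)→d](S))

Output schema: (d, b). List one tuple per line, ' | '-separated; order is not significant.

Per-node cardinality:
  S → 4
  γ[f; SUM(a)→d](S) → 3
  γ[d; MIN(f)→b](γ[f; SUM(a)→d](S)) → 3

== RESULT ==
d | b
3 | 8
4 | 3
7 | 1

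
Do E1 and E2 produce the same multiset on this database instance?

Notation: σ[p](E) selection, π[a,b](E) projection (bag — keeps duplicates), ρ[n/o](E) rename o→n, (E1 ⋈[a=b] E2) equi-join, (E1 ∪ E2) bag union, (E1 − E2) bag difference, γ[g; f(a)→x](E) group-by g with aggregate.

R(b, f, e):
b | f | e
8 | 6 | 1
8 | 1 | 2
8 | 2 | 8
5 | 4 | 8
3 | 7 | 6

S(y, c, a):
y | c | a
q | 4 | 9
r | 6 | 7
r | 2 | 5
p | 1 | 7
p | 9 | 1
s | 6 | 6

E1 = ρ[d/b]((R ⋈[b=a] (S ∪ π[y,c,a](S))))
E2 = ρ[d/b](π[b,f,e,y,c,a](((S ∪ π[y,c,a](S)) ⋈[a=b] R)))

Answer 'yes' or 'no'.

E1 subexpression sizes:
  R → 5
  S → 6
  S → 6
  π[y,c,a](S) → 6
  (S ∪ π[y,c,a](S)) → 12
  (R ⋈[b=a] (S ∪ π[y,c,a](S))) → 2
  ρ[d/b]((R ⋈[b=a] (S ∪ π[y,c,a](S)))) → 2
E2 subexpression sizes:
  S → 6
  S → 6
  π[y,c,a](S) → 6
  (S ∪ π[y,c,a](S)) → 12
  R → 5
  ((S ∪ π[y,c,a](S)) ⋈[a=b] R) → 2
  π[b,f,e,y,c,a](((S ∪ π[y,c,a](S)) ⋈[a=b] R)) → 2
  ρ[d/b](π[b,f,e,y,c,a](((S ∪ π[y,c,a](S)) ⋈[a=b] R))) → 2

E1 and E2 produce the same multiset:
d | f | e | y | c | a
5 | 4 | 8 | r | 2 | 5
5 | 4 | 8 | r | 2 | 5

yes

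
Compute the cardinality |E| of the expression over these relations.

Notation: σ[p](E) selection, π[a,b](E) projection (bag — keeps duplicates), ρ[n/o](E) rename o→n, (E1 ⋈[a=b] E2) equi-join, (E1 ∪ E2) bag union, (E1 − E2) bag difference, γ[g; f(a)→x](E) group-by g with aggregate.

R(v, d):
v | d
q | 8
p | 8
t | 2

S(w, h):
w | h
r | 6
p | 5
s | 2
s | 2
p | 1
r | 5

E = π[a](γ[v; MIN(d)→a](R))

Per-node cardinality:
  R → 3
  γ[v; MIN(d)→a](R) → 3
  π[a](γ[v; MIN(d)→a](R)) → 3

|E| = 3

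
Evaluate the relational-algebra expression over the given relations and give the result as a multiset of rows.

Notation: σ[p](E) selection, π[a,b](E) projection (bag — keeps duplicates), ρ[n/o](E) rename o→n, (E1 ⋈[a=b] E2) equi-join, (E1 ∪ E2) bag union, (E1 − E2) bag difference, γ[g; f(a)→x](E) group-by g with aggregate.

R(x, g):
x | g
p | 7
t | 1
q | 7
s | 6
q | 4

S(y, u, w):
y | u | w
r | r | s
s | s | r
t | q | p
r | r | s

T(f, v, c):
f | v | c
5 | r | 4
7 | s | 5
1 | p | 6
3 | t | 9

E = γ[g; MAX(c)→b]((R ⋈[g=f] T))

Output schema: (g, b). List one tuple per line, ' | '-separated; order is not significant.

Subexpression sizes:
  R → 5
  T → 4
  (R ⋈[g=f] T) → 3
  γ[g; MAX(c)→b]((R ⋈[g=f] T)) → 2

== RESULT ==
g | b
1 | 6
7 | 5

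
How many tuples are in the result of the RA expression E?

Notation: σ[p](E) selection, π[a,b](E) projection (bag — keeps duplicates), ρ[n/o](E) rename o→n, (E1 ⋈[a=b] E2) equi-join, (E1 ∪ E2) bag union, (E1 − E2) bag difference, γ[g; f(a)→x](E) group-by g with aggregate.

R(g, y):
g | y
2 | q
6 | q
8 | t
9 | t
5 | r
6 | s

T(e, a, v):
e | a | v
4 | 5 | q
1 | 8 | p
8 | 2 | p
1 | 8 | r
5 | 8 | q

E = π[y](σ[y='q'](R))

Row counts bottom-up:
  R → 6
  σ[y='q'](R) → 2
  π[y](σ[y='q'](R)) → 2

|E| = 2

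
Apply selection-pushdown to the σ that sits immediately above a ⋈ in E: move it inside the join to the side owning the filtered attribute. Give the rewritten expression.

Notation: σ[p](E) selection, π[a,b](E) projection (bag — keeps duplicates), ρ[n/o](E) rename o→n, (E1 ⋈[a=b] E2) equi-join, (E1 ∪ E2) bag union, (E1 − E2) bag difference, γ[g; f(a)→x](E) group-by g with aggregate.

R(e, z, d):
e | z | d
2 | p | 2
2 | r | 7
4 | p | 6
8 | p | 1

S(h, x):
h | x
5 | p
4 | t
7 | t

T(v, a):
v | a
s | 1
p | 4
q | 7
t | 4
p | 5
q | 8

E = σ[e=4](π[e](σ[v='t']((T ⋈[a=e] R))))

σ filters on v, owned by the left side.
E' = σ[e=4](π[e]((σ[v='t'](T) ⋈[a=e] R)))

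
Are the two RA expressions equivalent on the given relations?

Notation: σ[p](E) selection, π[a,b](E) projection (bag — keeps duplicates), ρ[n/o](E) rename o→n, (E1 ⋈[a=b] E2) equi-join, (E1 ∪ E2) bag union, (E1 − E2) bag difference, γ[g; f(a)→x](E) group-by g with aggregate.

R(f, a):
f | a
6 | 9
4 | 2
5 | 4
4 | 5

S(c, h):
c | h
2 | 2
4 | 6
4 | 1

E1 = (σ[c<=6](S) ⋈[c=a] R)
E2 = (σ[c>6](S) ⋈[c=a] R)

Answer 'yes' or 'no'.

E1 subexpression sizes:
  S → 3
  σ[c<=6](S) → 3
  R → 4
  (σ[c<=6](S) ⋈[c=a] R) → 3
E2 subexpression sizes:
  S → 3
  σ[c>6](S) → 0
  R → 4
  (σ[c>6](S) ⋈[c=a] R) → 0

E1 result:
c | h | f | a
2 | 2 | 4 | 2
4 | 1 | 5 | 4
4 | 6 | 5 | 4
E2 result:
c | h | f | a
(0 rows)
Witness: (4, 6, 5, 4) appears 1× in E1 but 0× in E2.

no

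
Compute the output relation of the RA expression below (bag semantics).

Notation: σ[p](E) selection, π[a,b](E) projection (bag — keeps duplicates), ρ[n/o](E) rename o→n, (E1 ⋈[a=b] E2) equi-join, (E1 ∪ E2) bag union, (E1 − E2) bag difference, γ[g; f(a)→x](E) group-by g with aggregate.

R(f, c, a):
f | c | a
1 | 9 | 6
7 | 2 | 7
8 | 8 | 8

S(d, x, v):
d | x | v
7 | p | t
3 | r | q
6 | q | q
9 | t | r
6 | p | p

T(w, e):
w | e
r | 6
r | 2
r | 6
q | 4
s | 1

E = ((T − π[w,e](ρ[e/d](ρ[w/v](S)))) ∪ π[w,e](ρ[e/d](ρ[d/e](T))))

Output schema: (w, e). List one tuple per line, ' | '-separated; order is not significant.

Per-node cardinality:
  T → 5
  S → 5
  ρ[w/v](S) → 5
  ρ[e/d](ρ[w/v](S)) → 5
  π[w,e](ρ[e/d](ρ[w/v](S))) → 5
  (T − π[w,e](ρ[e/d](ρ[w/v](S)))) → 5
  T → 5
  ρ[d/e](T) → 5
  ρ[e/d](ρ[d/e](T)) → 5
  π[w,e](ρ[e/d](ρ[d/e](T))) → 5
  ((T − π[w,e](ρ[e/d](ρ[w/v](S)))) ∪ π[w,e](ρ[e/d](ρ[d/e](T)))) → 10

== RESULT ==
w | e
q | 4
q | 4
r | 2
r | 2
r | 6
r | 6
r | 6
r | 6
s | 1
s | 1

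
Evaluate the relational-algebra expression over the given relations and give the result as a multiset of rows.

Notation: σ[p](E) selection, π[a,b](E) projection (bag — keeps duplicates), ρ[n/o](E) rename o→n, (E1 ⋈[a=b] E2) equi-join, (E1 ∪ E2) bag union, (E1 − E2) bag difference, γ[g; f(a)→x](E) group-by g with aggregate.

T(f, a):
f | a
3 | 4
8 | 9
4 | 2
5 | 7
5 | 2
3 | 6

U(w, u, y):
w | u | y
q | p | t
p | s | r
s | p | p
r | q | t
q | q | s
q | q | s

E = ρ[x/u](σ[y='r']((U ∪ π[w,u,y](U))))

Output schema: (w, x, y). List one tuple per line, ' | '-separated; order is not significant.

Subexpression sizes:
  U → 6
  U → 6
  π[w,u,y](U) → 6
  (U ∪ π[w,u,y](U)) → 12
  σ[y='r']((U ∪ π[w,u,y](U))) → 2
  ρ[x/u](σ[y='r']((U ∪ π[w,u,y](U)))) → 2

== RESULT ==
w | x | y
p | s | r
p | s | r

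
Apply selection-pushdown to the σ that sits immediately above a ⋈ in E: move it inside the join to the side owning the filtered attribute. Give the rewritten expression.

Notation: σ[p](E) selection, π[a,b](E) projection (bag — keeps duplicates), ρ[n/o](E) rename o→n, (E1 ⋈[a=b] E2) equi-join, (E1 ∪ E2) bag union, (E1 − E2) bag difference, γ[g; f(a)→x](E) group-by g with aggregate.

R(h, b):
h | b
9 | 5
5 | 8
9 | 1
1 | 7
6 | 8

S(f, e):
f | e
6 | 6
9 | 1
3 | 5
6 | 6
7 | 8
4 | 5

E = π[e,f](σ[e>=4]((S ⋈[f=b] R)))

σ filters on e, owned by the left side.
E' = π[e,f]((σ[e>=4](S) ⋈[f=b] R))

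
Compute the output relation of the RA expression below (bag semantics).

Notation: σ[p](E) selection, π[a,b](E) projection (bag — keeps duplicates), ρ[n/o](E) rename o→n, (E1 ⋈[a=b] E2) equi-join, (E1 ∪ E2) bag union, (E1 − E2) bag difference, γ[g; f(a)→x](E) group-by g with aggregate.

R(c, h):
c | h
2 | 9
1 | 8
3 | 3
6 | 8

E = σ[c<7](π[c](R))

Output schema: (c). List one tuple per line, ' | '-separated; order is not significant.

Row counts bottom-up:
  R → 4
  π[c](R) → 4
  σ[c<7](π[c](R)) → 4

== RESULT ==
c
1
2
3
6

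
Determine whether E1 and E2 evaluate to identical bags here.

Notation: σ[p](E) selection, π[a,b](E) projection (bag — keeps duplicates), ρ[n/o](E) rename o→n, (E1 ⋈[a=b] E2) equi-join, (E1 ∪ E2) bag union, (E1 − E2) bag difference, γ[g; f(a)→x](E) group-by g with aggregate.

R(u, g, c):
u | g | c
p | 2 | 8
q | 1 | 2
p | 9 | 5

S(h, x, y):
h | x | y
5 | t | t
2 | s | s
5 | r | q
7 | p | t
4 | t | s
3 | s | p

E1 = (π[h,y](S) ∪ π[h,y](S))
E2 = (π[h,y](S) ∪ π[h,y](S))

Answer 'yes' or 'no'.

E1 stepwise |·|:
  S → 6
  π[h,y](S) → 6
  S → 6
  π[h,y](S) → 6
  (π[h,y](S) ∪ π[h,y](S)) → 12
E2 stepwise |·|:
  S → 6
  π[h,y](S) → 6
  S → 6
  π[h,y](S) → 6
  (π[h,y](S) ∪ π[h,y](S)) → 12

E1 and E2 produce the same multiset:
h | y
2 | s
2 | s
3 | p
3 | p
4 | s
4 | s
5 | q
5 | q
5 | t
5 | t
7 | t
7 | t

yes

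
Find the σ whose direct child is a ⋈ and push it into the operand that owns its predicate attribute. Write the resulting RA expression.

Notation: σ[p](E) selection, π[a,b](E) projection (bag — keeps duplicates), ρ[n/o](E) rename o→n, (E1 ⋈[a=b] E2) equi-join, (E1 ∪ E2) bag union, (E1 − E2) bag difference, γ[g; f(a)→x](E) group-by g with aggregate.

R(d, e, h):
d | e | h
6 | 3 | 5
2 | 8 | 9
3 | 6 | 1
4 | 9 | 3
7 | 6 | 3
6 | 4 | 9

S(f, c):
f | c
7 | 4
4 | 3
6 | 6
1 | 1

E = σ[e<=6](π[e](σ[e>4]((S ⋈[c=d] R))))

σ filters on e, owned by the right side.
E' = σ[e<=6](π[e]((S ⋈[c=d] σ[e>4](R))))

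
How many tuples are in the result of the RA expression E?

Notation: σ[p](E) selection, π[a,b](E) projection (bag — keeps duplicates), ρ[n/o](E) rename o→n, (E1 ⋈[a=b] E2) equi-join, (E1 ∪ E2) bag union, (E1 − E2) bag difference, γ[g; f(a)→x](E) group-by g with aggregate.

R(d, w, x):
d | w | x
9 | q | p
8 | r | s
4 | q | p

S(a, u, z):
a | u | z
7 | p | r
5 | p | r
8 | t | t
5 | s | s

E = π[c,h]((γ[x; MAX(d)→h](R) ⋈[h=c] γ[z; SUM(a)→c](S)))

Row counts bottom-up:
  R → 3
  γ[x; MAX(d)→h](R) → 2
  S → 4
  γ[z; SUM(a)→c](S) → 3
  (γ[x; MAX(d)→h](R) ⋈[h=c] γ[z; SUM(a)→c](S)) → 1
  π[c,h]((γ[x; MAX(d)→h](R) ⋈[h=c] γ[z; SUM(a)→c](S))) → 1

|E| = 1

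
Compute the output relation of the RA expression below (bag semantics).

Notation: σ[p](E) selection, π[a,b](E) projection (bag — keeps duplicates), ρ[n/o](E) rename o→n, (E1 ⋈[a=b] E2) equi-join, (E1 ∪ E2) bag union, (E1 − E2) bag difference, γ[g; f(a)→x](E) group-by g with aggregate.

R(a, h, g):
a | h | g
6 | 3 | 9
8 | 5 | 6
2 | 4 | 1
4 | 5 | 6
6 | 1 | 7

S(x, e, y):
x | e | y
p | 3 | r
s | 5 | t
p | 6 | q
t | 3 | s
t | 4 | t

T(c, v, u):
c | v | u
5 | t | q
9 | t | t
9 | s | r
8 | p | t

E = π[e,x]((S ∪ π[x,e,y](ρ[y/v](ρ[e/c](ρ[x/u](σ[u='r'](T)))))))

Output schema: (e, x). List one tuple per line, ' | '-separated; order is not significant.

Row counts bottom-up:
  S → 5
  T → 4
  σ[u='r'](T) → 1
  ρ[x/u](σ[u='r'](T)) → 1
  ρ[e/c](ρ[x/u](σ[u='r'](T))) → 1
  ρ[y/v](ρ[e/c](ρ[x/u](σ[u='r'](T)))) → 1
  π[x,e,y](ρ[y/v](ρ[e/c](ρ[x/u](σ[u='r'](T))))) → 1
  (S ∪ π[x,e,y](ρ[y/v](ρ[e/c](ρ[x/u](σ[u='r'](T)))))) → 6
  π[e,x]((S ∪ π[x,e,y](ρ[y/v](ρ[e/c](ρ[x/u](σ[u='r'](T))))))) → 6

== RESULT ==
e | x
3 | p
3 | t
4 | t
5 | s
6 | p
9 | r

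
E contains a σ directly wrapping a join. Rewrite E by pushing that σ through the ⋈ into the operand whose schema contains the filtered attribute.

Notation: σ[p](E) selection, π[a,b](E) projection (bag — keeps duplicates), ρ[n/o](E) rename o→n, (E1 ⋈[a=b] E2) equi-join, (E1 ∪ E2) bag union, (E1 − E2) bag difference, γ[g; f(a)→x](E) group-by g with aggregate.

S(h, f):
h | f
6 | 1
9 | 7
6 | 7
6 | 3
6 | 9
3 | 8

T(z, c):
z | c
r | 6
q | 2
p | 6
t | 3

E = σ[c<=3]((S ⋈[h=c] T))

σ filters on c, owned by the right side.
E' = (S ⋈[h=c] σ[c<=3](T))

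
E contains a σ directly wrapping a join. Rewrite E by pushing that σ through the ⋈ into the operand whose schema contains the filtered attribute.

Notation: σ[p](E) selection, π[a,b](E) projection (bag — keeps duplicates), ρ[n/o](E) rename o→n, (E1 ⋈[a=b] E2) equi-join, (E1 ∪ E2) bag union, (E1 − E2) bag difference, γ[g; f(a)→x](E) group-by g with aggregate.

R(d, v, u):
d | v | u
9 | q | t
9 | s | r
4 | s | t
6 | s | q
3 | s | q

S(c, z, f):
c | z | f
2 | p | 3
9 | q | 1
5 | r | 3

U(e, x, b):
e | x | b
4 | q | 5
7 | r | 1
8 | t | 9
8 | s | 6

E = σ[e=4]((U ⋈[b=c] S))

σ filters on e, owned by the left side.
E' = (σ[e=4](U) ⋈[b=c] S)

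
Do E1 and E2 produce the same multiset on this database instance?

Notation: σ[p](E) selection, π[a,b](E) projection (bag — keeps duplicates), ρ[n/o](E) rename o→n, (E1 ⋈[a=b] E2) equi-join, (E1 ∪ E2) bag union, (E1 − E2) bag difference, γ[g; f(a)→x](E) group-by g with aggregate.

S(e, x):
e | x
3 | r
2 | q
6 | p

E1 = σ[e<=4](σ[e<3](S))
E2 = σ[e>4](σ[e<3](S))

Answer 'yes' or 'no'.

E1 per-node cardinality:
  S → 3
  σ[e<3](S) → 1
  σ[e<=4](σ[e<3](S)) → 1
E2 per-node cardinality:
  S → 3
  σ[e<3](S) → 1
  σ[e>4](σ[e<3](S)) → 0

E1 result:
e | x
2 | q
E2 result:
e | x
(0 rows)
Witness: (2, 'q') appears 1× in E1 but 0× in E2.

no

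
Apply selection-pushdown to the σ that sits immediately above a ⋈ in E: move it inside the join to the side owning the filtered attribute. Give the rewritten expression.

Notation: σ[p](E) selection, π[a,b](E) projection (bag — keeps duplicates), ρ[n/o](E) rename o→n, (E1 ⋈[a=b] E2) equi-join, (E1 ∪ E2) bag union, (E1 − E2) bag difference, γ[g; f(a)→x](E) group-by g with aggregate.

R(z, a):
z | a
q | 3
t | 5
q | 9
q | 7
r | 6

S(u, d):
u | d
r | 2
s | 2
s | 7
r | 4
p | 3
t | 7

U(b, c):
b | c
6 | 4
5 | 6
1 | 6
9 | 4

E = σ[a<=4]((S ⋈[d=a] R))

σ filters on a, owned by the right side.
E' = (S ⋈[d=a] σ[a<=4](R))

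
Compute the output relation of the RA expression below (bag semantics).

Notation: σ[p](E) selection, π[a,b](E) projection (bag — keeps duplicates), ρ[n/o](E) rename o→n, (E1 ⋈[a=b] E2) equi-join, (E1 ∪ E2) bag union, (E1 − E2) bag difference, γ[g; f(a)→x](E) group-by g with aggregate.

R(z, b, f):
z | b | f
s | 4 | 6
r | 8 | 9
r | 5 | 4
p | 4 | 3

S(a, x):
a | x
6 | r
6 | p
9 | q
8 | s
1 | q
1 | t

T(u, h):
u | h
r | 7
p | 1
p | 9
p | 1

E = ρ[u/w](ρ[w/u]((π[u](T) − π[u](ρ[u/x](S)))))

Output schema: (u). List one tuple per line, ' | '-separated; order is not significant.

Per-node cardinality:
  T → 4
  π[u](T) → 4
  S → 6
  ρ[u/x](S) → 6
  π[u](ρ[u/x](S)) → 6
  (π[u](T) − π[u](ρ[u/x](S))) → 2
  ρ[w/u]((π[u](T) − π[u](ρ[u/x](S)))) → 2
  ρ[u/w](ρ[w/u]((π[u](T) − π[u](ρ[u/x](S))))) → 2

== RESULT ==
u
p
p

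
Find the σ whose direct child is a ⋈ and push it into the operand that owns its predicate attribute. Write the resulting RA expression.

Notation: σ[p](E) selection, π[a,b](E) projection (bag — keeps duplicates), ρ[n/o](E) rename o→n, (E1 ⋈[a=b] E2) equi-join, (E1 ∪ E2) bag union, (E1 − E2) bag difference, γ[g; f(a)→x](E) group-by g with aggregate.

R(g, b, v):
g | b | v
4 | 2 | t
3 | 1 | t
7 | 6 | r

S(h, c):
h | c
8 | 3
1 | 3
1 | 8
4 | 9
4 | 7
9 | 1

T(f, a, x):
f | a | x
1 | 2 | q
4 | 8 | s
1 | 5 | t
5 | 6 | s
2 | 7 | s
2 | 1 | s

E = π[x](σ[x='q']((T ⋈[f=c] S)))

σ filters on x, owned by the left side.
E' = π[x]((σ[x='q'](T) ⋈[f=c] S))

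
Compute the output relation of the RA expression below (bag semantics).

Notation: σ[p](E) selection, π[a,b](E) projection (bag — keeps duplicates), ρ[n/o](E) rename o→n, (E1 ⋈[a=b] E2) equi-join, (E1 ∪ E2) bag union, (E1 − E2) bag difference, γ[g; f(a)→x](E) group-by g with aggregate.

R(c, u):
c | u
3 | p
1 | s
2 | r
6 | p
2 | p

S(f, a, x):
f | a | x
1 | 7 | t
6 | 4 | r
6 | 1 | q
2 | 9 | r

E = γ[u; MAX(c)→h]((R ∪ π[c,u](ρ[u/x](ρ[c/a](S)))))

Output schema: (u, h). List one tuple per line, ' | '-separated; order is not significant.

Row counts bottom-up:
  R → 5
  S → 4
  ρ[c/a](S) → 4
  ρ[u/x](ρ[c/a](S)) → 4
  π[c,u](ρ[u/x](ρ[c/a](S))) → 4
  (R ∪ π[c,u](ρ[u/x](ρ[c/a](S)))) → 9
  γ[u; MAX(c)→h]((R ∪ π[c,u](ρ[u/x](ρ[c/a](S))))) → 5

== RESULT ==
u | h
p | 6
q | 1
r | 9
s | 1
t | 7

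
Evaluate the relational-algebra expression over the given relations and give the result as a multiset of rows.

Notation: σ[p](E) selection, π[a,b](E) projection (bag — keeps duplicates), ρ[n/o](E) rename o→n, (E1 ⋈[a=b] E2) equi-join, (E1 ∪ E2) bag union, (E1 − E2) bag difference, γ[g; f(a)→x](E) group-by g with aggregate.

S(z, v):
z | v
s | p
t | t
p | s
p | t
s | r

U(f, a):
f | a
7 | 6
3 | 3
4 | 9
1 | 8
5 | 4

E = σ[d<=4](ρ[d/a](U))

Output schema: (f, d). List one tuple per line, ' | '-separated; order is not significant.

Subexpression sizes:
  U → 5
  ρ[d/a](U) → 5
  σ[d<=4](ρ[d/a](U)) → 2

== RESULT ==
f | d
3 | 3
5 | 4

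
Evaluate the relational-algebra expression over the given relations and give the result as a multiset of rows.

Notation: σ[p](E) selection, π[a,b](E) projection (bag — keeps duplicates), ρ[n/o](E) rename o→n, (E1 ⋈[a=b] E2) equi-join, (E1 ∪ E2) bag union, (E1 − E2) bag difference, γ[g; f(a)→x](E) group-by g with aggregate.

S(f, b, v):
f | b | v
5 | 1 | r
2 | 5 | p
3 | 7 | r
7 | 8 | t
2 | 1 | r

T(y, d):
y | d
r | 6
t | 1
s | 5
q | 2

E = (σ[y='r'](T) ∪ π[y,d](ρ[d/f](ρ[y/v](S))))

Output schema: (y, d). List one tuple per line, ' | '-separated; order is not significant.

Subexpression sizes:
  T → 4
  σ[y='r'](T) → 1
  S → 5
  ρ[y/v](S) → 5
  ρ[d/f](ρ[y/v](S)) → 5
  π[y,d](ρ[d/f](ρ[y/v](S))) → 5
  (σ[y='r'](T) ∪ π[y,d](ρ[d/f](ρ[y/v](S)))) → 6

== RESULT ==
y | d
p | 2
r | 2
r | 3
r | 5
r | 6
t | 7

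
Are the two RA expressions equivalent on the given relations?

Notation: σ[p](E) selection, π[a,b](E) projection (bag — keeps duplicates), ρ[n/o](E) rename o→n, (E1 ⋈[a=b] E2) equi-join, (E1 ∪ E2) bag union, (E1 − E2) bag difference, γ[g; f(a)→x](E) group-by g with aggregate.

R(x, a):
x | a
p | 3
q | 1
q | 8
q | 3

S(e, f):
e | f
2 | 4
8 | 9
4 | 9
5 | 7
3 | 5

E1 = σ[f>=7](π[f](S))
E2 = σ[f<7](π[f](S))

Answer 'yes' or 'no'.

E1 subexpression sizes:
  S → 5
  π[f](S) → 5
  σ[f>=7](π[f](S)) → 3
E2 subexpression sizes:
  S → 5
  π[f](S) → 5
  σ[f<7](π[f](S)) → 2

E1 result:
f
7
9
9
E2 result:
f
4
5
Witness: (7,) appears 1× in E1 but 0× in E2.

no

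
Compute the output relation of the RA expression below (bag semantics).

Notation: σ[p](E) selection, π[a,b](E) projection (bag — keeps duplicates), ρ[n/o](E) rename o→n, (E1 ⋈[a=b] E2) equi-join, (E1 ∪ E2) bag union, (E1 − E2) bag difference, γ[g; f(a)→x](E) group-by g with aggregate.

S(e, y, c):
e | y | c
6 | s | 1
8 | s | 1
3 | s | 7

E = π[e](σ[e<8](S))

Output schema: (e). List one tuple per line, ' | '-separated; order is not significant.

Per-node cardinality:
  S → 3
  σ[e<8](S) → 2
  π[e](σ[e<8](S)) → 2

== RESULT ==
e
3
6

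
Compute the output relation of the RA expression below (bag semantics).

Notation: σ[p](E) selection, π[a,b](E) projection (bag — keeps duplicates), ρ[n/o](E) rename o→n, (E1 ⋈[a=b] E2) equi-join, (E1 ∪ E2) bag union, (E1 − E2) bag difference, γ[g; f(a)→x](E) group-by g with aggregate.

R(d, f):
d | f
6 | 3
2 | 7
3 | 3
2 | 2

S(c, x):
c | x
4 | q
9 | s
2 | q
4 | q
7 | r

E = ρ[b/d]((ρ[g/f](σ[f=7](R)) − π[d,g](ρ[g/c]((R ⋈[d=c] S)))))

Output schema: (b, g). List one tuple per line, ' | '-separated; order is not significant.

Subexpression sizes:
  R → 4
  σ[f=7](R) → 1
  ρ[g/f](σ[f=7](R)) → 1
  R → 4
  S → 5
  (R ⋈[d=c] S) → 2
  ρ[g/c]((R ⋈[d=c] S)) → 2
  π[d,g](ρ[g/c]((R ⋈[d=c] S))) → 2
  (ρ[g/f](σ[f=7](R)) − π[d,g](ρ[g/c]((R ⋈[d=c] S)))) → 1
  ρ[b/d]((ρ[g/f](σ[f=7](R)) − π[d,g](ρ[g/c]((R ⋈[d=c] S))))) → 1

== RESULT ==
b | g
2 | 7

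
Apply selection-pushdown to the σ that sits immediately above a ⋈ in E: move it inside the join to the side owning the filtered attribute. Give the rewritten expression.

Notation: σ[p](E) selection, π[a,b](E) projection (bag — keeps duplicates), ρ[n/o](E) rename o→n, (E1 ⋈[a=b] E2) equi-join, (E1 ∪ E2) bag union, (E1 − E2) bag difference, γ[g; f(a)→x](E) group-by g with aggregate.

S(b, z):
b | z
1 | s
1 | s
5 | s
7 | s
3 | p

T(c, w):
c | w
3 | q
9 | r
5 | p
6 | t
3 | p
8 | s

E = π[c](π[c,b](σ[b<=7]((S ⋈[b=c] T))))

σ filters on b, owned by the left side.
E' = π[c](π[c,b]((σ[b<=7](S) ⋈[b=c] T)))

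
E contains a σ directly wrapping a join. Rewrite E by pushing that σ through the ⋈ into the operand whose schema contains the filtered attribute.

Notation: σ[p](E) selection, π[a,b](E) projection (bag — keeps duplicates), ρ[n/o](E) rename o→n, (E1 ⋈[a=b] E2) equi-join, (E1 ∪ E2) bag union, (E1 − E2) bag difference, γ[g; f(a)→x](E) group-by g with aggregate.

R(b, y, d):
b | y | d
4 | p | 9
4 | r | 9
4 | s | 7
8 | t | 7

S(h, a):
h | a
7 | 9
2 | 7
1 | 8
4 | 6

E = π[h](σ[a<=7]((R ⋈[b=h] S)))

σ filters on a, owned by the right side.
E' = π[h]((R ⋈[b=h] σ[a<=7](S)))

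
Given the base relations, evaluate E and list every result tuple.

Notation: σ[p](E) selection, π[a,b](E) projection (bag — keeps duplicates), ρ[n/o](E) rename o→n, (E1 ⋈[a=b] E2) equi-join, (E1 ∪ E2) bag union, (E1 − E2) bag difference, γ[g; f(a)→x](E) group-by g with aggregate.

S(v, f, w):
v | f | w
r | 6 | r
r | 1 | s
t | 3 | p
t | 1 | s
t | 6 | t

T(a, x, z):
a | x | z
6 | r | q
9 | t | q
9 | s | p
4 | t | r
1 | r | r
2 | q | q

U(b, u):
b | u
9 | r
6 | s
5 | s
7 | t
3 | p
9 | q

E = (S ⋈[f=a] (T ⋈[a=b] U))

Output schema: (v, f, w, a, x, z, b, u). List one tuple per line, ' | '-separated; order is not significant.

Row counts bottom-up:
  S → 5
  T → 6
  U → 6
  (T ⋈[a=b] U) → 5
  (S ⋈[f=a] (T ⋈[a=b] U)) → 2

== RESULT ==
v | f | w | a | x | z | b | u
r | 6 | r | 6 | r | q | 6 | s
t | 6 | t | 6 | r | q | 6 | s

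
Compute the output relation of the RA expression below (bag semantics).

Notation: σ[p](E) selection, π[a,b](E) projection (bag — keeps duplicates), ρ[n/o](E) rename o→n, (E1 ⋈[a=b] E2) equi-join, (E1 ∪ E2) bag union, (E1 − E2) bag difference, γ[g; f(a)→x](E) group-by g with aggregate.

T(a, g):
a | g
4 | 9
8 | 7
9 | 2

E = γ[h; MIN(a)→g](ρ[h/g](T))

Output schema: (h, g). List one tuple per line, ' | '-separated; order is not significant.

Stepwise |·|:
  T → 3
  ρ[h/g](T) → 3
  γ[h; MIN(a)→g](ρ[h/g](T)) → 3

== RESULT ==
h | g
2 | 9
7 | 8
9 | 4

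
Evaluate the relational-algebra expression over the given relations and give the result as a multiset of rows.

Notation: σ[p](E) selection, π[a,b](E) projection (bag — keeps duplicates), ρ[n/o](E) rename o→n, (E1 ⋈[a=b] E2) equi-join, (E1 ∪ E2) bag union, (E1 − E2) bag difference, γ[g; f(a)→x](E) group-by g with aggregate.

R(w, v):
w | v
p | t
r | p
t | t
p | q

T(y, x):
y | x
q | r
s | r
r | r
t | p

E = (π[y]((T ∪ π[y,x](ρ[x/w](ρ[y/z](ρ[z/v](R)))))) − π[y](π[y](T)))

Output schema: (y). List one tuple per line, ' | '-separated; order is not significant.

Subexpression sizes:
  T → 4
  R → 4
  ρ[z/v](R) → 4
  ρ[y/z](ρ[z/v](R)) → 4
  ρ[x/w](ρ[y/z](ρ[z/v](R))) → 4
  π[y,x](ρ[x/w](ρ[y/z](ρ[z/v](R)))) → 4
  (T ∪ π[y,x](ρ[x/w](ρ[y/z](ρ[z/v](R))))) → 8
  π[y]((T ∪ π[y,x](ρ[x/w](ρ[y/z](ρ[z/v](R)))))) → 8
  T → 4
  π[y](T) → 4
  π[y](π[y](T)) → 4
  (π[y]((T ∪ π[y,x](ρ[x/w](ρ[y/z](ρ[z/v](R)))))) − π[y](π[y](T))) → 4

== RESULT ==
y
p
q
t
t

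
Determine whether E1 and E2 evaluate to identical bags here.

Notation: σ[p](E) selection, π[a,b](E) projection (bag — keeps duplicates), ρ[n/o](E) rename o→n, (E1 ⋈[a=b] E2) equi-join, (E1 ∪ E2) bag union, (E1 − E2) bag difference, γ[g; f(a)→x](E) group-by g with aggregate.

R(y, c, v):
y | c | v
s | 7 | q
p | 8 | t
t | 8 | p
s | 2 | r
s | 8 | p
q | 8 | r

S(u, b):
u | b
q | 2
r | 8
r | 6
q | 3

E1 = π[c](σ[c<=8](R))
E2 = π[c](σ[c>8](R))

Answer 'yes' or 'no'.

E1 row counts bottom-up:
  R → 6
  σ[c<=8](R) → 6
  π[c](σ[c<=8](R)) → 6
E2 row counts bottom-up:
  R → 6
  σ[c>8](R) → 0
  π[c](σ[c>8](R)) → 0

E1 result:
c
2
7
8
8
8
8
E2 result:
c
(0 rows)
Witness: (7,) appears 1× in E1 but 0× in E2.

no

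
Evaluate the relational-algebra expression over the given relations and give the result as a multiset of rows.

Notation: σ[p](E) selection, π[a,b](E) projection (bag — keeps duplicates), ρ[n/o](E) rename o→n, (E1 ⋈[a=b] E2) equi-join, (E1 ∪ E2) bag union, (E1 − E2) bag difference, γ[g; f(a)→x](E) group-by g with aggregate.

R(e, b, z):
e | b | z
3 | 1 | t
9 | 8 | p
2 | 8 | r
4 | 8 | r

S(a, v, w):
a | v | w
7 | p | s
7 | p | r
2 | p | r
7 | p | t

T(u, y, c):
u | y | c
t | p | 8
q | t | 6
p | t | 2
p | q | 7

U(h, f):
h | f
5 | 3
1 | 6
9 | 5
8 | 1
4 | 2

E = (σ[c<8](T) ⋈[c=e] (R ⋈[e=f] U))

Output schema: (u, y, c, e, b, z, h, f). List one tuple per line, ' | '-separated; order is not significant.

Stepwise |·|:
  T → 4
  σ[c<8](T) → 3
  R → 4
  U → 5
  (R ⋈[e=f] U) → 2
  (σ[c<8](T) ⋈[c=e] (R ⋈[e=f] U)) → 1

== RESULT ==
u | y | c | e | b | z | h | f
p | t | 2 | 2 | 8 | r | 4 | 2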